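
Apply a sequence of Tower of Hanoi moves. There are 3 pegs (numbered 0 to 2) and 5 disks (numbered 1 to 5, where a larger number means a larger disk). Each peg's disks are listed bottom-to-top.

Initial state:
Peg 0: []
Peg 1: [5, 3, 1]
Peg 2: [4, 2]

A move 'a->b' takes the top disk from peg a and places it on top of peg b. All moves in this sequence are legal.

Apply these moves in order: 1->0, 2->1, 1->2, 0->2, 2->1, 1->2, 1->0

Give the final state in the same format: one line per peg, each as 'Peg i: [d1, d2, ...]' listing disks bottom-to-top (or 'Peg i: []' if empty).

After move 1 (1->0):
Peg 0: [1]
Peg 1: [5, 3]
Peg 2: [4, 2]

After move 2 (2->1):
Peg 0: [1]
Peg 1: [5, 3, 2]
Peg 2: [4]

After move 3 (1->2):
Peg 0: [1]
Peg 1: [5, 3]
Peg 2: [4, 2]

After move 4 (0->2):
Peg 0: []
Peg 1: [5, 3]
Peg 2: [4, 2, 1]

After move 5 (2->1):
Peg 0: []
Peg 1: [5, 3, 1]
Peg 2: [4, 2]

After move 6 (1->2):
Peg 0: []
Peg 1: [5, 3]
Peg 2: [4, 2, 1]

After move 7 (1->0):
Peg 0: [3]
Peg 1: [5]
Peg 2: [4, 2, 1]

Answer: Peg 0: [3]
Peg 1: [5]
Peg 2: [4, 2, 1]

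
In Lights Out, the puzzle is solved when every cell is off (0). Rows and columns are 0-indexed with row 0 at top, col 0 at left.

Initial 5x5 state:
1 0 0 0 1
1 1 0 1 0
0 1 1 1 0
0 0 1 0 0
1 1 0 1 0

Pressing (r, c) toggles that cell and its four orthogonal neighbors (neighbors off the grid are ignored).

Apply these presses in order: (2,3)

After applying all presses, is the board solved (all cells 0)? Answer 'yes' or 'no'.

Answer: no

Derivation:
After press 1 at (2,3):
1 0 0 0 1
1 1 0 0 0
0 1 0 0 1
0 0 1 1 0
1 1 0 1 0

Lights still on: 11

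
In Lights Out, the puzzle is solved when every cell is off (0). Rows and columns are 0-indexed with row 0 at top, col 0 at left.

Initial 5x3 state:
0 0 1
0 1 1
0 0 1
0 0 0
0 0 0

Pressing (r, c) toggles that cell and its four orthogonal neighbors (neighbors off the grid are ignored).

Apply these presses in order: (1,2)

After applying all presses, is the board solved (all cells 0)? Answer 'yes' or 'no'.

After press 1 at (1,2):
0 0 0
0 0 0
0 0 0
0 0 0
0 0 0

Lights still on: 0

Answer: yes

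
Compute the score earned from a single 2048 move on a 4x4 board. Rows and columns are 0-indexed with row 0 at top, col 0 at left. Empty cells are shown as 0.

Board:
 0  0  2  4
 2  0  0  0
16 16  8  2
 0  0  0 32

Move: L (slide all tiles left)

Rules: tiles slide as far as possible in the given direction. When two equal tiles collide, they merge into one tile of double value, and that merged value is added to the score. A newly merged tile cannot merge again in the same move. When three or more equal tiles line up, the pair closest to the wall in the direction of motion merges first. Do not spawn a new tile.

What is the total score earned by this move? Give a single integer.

Answer: 32

Derivation:
Slide left:
row 0: [0, 0, 2, 4] -> [2, 4, 0, 0]  score +0 (running 0)
row 1: [2, 0, 0, 0] -> [2, 0, 0, 0]  score +0 (running 0)
row 2: [16, 16, 8, 2] -> [32, 8, 2, 0]  score +32 (running 32)
row 3: [0, 0, 0, 32] -> [32, 0, 0, 0]  score +0 (running 32)
Board after move:
 2  4  0  0
 2  0  0  0
32  8  2  0
32  0  0  0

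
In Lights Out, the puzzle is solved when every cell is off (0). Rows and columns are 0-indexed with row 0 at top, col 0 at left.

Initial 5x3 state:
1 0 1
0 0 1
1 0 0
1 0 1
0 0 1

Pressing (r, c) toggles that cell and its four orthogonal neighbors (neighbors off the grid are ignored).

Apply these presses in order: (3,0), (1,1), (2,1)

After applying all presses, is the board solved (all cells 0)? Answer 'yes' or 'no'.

After press 1 at (3,0):
1 0 1
0 0 1
0 0 0
0 1 1
1 0 1

After press 2 at (1,1):
1 1 1
1 1 0
0 1 0
0 1 1
1 0 1

After press 3 at (2,1):
1 1 1
1 0 0
1 0 1
0 0 1
1 0 1

Lights still on: 9

Answer: no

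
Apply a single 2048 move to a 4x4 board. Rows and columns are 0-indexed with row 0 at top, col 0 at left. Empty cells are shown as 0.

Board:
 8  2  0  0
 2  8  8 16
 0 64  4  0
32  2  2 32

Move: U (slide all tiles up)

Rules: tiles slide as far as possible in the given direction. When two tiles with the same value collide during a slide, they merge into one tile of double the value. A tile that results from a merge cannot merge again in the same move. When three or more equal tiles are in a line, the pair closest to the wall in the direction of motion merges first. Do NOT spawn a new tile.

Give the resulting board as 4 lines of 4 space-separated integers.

Answer:  8  2  8 16
 2  8  4 32
32 64  2  0
 0  2  0  0

Derivation:
Slide up:
col 0: [8, 2, 0, 32] -> [8, 2, 32, 0]
col 1: [2, 8, 64, 2] -> [2, 8, 64, 2]
col 2: [0, 8, 4, 2] -> [8, 4, 2, 0]
col 3: [0, 16, 0, 32] -> [16, 32, 0, 0]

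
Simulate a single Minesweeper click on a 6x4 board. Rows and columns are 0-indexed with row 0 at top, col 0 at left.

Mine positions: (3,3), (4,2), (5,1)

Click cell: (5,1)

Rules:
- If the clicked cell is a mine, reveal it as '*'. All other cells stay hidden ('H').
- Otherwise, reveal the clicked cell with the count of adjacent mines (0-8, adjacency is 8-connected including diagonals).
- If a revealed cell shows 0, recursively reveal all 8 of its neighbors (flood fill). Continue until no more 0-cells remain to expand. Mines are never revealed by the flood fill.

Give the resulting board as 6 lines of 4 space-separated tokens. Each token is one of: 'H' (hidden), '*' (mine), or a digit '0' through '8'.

H H H H
H H H H
H H H H
H H H H
H H H H
H * H H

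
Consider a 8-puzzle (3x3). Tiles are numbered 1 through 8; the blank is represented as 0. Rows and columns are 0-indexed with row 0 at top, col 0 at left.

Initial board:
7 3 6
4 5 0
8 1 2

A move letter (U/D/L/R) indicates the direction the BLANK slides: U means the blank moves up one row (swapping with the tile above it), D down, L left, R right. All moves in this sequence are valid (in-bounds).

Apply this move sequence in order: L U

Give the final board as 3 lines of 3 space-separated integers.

After move 1 (L):
7 3 6
4 0 5
8 1 2

After move 2 (U):
7 0 6
4 3 5
8 1 2

Answer: 7 0 6
4 3 5
8 1 2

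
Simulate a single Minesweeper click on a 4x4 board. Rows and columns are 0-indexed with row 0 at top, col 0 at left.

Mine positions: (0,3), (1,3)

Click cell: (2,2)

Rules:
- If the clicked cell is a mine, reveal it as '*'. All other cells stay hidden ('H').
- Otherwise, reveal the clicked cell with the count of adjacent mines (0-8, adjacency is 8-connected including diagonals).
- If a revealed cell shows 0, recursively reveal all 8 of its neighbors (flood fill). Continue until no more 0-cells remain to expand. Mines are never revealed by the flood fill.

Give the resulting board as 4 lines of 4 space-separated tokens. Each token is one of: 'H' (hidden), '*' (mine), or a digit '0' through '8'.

H H H H
H H H H
H H 1 H
H H H H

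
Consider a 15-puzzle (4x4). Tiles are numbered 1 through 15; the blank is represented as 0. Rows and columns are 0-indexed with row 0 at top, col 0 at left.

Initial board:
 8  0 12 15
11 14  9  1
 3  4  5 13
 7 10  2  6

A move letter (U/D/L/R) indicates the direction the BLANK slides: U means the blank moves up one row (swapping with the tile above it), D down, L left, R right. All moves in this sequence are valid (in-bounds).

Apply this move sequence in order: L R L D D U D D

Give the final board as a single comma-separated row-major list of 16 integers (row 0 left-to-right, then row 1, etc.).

Answer: 11, 8, 12, 15, 3, 14, 9, 1, 7, 4, 5, 13, 0, 10, 2, 6

Derivation:
After move 1 (L):
 0  8 12 15
11 14  9  1
 3  4  5 13
 7 10  2  6

After move 2 (R):
 8  0 12 15
11 14  9  1
 3  4  5 13
 7 10  2  6

After move 3 (L):
 0  8 12 15
11 14  9  1
 3  4  5 13
 7 10  2  6

After move 4 (D):
11  8 12 15
 0 14  9  1
 3  4  5 13
 7 10  2  6

After move 5 (D):
11  8 12 15
 3 14  9  1
 0  4  5 13
 7 10  2  6

After move 6 (U):
11  8 12 15
 0 14  9  1
 3  4  5 13
 7 10  2  6

After move 7 (D):
11  8 12 15
 3 14  9  1
 0  4  5 13
 7 10  2  6

After move 8 (D):
11  8 12 15
 3 14  9  1
 7  4  5 13
 0 10  2  6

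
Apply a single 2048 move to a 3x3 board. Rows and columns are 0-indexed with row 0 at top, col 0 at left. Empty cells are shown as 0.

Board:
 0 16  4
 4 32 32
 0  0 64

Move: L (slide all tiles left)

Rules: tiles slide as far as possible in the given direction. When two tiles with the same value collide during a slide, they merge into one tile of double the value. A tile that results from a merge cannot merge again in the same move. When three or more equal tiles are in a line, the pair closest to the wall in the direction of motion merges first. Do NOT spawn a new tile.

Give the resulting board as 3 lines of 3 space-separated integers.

Answer: 16  4  0
 4 64  0
64  0  0

Derivation:
Slide left:
row 0: [0, 16, 4] -> [16, 4, 0]
row 1: [4, 32, 32] -> [4, 64, 0]
row 2: [0, 0, 64] -> [64, 0, 0]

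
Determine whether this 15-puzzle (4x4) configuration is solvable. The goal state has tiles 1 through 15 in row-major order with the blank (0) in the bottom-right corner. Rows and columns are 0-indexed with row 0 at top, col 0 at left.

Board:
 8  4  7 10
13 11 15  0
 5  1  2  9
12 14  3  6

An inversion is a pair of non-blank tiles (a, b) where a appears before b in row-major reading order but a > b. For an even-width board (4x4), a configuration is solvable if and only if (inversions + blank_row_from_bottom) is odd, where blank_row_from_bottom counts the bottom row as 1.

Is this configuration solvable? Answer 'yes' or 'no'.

Inversions: 52
Blank is in row 1 (0-indexed from top), which is row 3 counting from the bottom (bottom = 1).
52 + 3 = 55, which is odd, so the puzzle is solvable.

Answer: yes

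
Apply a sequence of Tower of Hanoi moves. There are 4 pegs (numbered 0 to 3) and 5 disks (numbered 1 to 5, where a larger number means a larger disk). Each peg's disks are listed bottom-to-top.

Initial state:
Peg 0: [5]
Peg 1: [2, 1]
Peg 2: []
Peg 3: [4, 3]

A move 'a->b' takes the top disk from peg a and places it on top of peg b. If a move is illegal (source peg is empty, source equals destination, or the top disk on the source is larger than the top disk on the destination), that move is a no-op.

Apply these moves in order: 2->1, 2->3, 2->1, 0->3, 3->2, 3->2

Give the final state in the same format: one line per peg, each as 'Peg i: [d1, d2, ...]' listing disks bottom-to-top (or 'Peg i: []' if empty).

Answer: Peg 0: [5]
Peg 1: [2, 1]
Peg 2: [3]
Peg 3: [4]

Derivation:
After move 1 (2->1):
Peg 0: [5]
Peg 1: [2, 1]
Peg 2: []
Peg 3: [4, 3]

After move 2 (2->3):
Peg 0: [5]
Peg 1: [2, 1]
Peg 2: []
Peg 3: [4, 3]

After move 3 (2->1):
Peg 0: [5]
Peg 1: [2, 1]
Peg 2: []
Peg 3: [4, 3]

After move 4 (0->3):
Peg 0: [5]
Peg 1: [2, 1]
Peg 2: []
Peg 3: [4, 3]

After move 5 (3->2):
Peg 0: [5]
Peg 1: [2, 1]
Peg 2: [3]
Peg 3: [4]

After move 6 (3->2):
Peg 0: [5]
Peg 1: [2, 1]
Peg 2: [3]
Peg 3: [4]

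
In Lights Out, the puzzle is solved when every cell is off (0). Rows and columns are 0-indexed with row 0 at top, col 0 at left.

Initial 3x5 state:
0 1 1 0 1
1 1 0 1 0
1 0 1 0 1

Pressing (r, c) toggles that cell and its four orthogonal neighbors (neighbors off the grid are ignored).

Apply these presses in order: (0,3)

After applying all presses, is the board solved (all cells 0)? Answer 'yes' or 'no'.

After press 1 at (0,3):
0 1 0 1 0
1 1 0 0 0
1 0 1 0 1

Lights still on: 7

Answer: no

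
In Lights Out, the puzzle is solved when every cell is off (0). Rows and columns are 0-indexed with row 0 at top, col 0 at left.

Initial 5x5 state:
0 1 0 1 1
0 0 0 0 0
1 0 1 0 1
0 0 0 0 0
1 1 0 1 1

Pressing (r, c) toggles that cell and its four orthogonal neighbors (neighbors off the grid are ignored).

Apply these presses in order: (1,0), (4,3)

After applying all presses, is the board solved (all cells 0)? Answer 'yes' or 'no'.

After press 1 at (1,0):
1 1 0 1 1
1 1 0 0 0
0 0 1 0 1
0 0 0 0 0
1 1 0 1 1

After press 2 at (4,3):
1 1 0 1 1
1 1 0 0 0
0 0 1 0 1
0 0 0 1 0
1 1 1 0 0

Lights still on: 12

Answer: no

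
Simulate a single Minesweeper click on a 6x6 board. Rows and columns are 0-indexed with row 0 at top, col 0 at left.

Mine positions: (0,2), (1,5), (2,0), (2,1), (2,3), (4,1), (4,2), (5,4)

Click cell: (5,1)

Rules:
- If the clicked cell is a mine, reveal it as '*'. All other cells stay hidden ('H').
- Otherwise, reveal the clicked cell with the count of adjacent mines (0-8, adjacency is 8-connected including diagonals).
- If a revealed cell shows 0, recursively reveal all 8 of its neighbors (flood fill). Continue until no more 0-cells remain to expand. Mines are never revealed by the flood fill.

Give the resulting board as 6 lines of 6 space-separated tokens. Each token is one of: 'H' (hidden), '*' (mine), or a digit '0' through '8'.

H H H H H H
H H H H H H
H H H H H H
H H H H H H
H H H H H H
H 2 H H H H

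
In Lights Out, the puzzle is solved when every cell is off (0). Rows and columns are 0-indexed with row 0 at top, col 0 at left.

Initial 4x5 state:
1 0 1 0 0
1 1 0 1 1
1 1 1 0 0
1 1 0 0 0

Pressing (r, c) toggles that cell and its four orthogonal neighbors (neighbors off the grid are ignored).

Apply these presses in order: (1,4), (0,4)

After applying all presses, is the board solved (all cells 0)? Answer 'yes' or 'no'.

After press 1 at (1,4):
1 0 1 0 1
1 1 0 0 0
1 1 1 0 1
1 1 0 0 0

After press 2 at (0,4):
1 0 1 1 0
1 1 0 0 1
1 1 1 0 1
1 1 0 0 0

Lights still on: 12

Answer: no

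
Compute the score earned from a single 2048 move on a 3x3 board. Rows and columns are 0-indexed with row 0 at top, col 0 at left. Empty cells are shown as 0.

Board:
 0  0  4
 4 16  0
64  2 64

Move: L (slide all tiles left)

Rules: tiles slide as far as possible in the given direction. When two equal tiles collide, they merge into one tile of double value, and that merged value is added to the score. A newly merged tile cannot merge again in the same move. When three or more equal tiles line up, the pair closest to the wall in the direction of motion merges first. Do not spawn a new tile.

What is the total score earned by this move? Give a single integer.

Slide left:
row 0: [0, 0, 4] -> [4, 0, 0]  score +0 (running 0)
row 1: [4, 16, 0] -> [4, 16, 0]  score +0 (running 0)
row 2: [64, 2, 64] -> [64, 2, 64]  score +0 (running 0)
Board after move:
 4  0  0
 4 16  0
64  2 64

Answer: 0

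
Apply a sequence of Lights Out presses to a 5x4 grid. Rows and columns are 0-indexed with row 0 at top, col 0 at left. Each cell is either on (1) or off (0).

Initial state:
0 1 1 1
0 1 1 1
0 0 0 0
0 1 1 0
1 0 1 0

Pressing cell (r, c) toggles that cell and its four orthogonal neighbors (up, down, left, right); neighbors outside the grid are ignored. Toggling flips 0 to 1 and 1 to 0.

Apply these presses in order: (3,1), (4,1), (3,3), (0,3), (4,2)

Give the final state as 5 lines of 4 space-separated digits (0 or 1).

After press 1 at (3,1):
0 1 1 1
0 1 1 1
0 1 0 0
1 0 0 0
1 1 1 0

After press 2 at (4,1):
0 1 1 1
0 1 1 1
0 1 0 0
1 1 0 0
0 0 0 0

After press 3 at (3,3):
0 1 1 1
0 1 1 1
0 1 0 1
1 1 1 1
0 0 0 1

After press 4 at (0,3):
0 1 0 0
0 1 1 0
0 1 0 1
1 1 1 1
0 0 0 1

After press 5 at (4,2):
0 1 0 0
0 1 1 0
0 1 0 1
1 1 0 1
0 1 1 0

Answer: 0 1 0 0
0 1 1 0
0 1 0 1
1 1 0 1
0 1 1 0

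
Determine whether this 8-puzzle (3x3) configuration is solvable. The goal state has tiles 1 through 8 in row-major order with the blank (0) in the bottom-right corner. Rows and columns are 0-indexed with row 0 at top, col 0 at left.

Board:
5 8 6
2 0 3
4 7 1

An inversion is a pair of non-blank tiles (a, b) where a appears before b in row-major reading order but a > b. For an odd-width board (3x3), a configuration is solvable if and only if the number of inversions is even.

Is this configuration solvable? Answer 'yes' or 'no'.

Answer: yes

Derivation:
Inversions (pairs i<j in row-major order where tile[i] > tile[j] > 0): 18
18 is even, so the puzzle is solvable.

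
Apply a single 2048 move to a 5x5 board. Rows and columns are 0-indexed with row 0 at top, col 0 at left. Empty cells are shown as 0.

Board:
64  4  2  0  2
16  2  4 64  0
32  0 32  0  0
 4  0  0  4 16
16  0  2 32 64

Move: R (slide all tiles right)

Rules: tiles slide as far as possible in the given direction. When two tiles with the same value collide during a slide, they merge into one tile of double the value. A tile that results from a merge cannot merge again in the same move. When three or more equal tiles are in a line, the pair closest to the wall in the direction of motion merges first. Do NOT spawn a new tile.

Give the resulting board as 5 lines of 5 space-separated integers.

Slide right:
row 0: [64, 4, 2, 0, 2] -> [0, 0, 64, 4, 4]
row 1: [16, 2, 4, 64, 0] -> [0, 16, 2, 4, 64]
row 2: [32, 0, 32, 0, 0] -> [0, 0, 0, 0, 64]
row 3: [4, 0, 0, 4, 16] -> [0, 0, 0, 8, 16]
row 4: [16, 0, 2, 32, 64] -> [0, 16, 2, 32, 64]

Answer:  0  0 64  4  4
 0 16  2  4 64
 0  0  0  0 64
 0  0  0  8 16
 0 16  2 32 64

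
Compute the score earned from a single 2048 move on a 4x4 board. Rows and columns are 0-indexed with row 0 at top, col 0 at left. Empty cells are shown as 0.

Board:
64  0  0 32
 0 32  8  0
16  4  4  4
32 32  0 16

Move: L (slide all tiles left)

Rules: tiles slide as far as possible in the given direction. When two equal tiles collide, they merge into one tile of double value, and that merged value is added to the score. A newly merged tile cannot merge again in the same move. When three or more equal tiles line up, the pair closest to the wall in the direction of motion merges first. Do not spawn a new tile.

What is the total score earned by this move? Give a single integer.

Answer: 72

Derivation:
Slide left:
row 0: [64, 0, 0, 32] -> [64, 32, 0, 0]  score +0 (running 0)
row 1: [0, 32, 8, 0] -> [32, 8, 0, 0]  score +0 (running 0)
row 2: [16, 4, 4, 4] -> [16, 8, 4, 0]  score +8 (running 8)
row 3: [32, 32, 0, 16] -> [64, 16, 0, 0]  score +64 (running 72)
Board after move:
64 32  0  0
32  8  0  0
16  8  4  0
64 16  0  0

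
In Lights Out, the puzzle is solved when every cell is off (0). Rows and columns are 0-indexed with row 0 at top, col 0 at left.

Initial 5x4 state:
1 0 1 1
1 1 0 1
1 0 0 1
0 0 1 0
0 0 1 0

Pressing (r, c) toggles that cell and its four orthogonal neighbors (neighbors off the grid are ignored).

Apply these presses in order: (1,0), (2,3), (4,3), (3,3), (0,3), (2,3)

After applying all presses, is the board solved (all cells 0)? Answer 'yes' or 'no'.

Answer: yes

Derivation:
After press 1 at (1,0):
0 0 1 1
0 0 0 1
0 0 0 1
0 0 1 0
0 0 1 0

After press 2 at (2,3):
0 0 1 1
0 0 0 0
0 0 1 0
0 0 1 1
0 0 1 0

After press 3 at (4,3):
0 0 1 1
0 0 0 0
0 0 1 0
0 0 1 0
0 0 0 1

After press 4 at (3,3):
0 0 1 1
0 0 0 0
0 0 1 1
0 0 0 1
0 0 0 0

After press 5 at (0,3):
0 0 0 0
0 0 0 1
0 0 1 1
0 0 0 1
0 0 0 0

After press 6 at (2,3):
0 0 0 0
0 0 0 0
0 0 0 0
0 0 0 0
0 0 0 0

Lights still on: 0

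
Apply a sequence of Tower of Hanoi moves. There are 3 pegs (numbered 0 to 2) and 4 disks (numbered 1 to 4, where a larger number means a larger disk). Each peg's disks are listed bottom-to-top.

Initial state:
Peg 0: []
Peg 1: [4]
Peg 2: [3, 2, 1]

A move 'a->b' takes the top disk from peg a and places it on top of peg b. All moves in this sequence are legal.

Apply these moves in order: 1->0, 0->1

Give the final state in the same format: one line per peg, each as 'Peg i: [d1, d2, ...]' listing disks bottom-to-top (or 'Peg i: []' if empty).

After move 1 (1->0):
Peg 0: [4]
Peg 1: []
Peg 2: [3, 2, 1]

After move 2 (0->1):
Peg 0: []
Peg 1: [4]
Peg 2: [3, 2, 1]

Answer: Peg 0: []
Peg 1: [4]
Peg 2: [3, 2, 1]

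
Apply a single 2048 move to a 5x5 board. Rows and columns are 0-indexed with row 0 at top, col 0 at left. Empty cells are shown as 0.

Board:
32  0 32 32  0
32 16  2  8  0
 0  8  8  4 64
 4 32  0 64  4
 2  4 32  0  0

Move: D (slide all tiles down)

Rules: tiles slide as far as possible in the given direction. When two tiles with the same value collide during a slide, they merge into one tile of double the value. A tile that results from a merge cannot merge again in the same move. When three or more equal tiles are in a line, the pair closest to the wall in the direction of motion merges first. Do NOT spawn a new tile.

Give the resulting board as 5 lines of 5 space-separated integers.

Answer:  0  0  0  0  0
 0 16 32 32  0
64  8  2  8  0
 4 32  8  4 64
 2  4 32 64  4

Derivation:
Slide down:
col 0: [32, 32, 0, 4, 2] -> [0, 0, 64, 4, 2]
col 1: [0, 16, 8, 32, 4] -> [0, 16, 8, 32, 4]
col 2: [32, 2, 8, 0, 32] -> [0, 32, 2, 8, 32]
col 3: [32, 8, 4, 64, 0] -> [0, 32, 8, 4, 64]
col 4: [0, 0, 64, 4, 0] -> [0, 0, 0, 64, 4]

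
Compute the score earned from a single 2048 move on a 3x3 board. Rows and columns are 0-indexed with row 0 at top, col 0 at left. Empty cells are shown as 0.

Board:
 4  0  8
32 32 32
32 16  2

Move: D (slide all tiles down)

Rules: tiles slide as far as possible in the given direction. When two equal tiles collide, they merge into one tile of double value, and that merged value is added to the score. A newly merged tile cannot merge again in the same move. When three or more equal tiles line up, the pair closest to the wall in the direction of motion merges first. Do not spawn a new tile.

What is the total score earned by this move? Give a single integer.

Answer: 64

Derivation:
Slide down:
col 0: [4, 32, 32] -> [0, 4, 64]  score +64 (running 64)
col 1: [0, 32, 16] -> [0, 32, 16]  score +0 (running 64)
col 2: [8, 32, 2] -> [8, 32, 2]  score +0 (running 64)
Board after move:
 0  0  8
 4 32 32
64 16  2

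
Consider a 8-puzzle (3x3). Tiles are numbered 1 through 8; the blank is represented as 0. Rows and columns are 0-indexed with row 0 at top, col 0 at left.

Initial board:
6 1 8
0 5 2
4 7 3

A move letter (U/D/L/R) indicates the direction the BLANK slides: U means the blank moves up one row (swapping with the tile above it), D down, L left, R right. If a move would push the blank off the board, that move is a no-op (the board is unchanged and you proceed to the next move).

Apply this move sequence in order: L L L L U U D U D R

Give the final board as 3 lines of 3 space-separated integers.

After move 1 (L):
6 1 8
0 5 2
4 7 3

After move 2 (L):
6 1 8
0 5 2
4 7 3

After move 3 (L):
6 1 8
0 5 2
4 7 3

After move 4 (L):
6 1 8
0 5 2
4 7 3

After move 5 (U):
0 1 8
6 5 2
4 7 3

After move 6 (U):
0 1 8
6 5 2
4 7 3

After move 7 (D):
6 1 8
0 5 2
4 7 3

After move 8 (U):
0 1 8
6 5 2
4 7 3

After move 9 (D):
6 1 8
0 5 2
4 7 3

After move 10 (R):
6 1 8
5 0 2
4 7 3

Answer: 6 1 8
5 0 2
4 7 3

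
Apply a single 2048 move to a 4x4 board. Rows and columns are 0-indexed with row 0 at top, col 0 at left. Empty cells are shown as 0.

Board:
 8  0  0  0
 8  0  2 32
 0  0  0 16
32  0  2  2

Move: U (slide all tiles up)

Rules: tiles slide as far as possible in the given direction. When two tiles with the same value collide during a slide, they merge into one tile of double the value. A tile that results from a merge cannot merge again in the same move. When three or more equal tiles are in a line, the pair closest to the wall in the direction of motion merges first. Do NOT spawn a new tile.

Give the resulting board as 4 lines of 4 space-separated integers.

Answer: 16  0  4 32
32  0  0 16
 0  0  0  2
 0  0  0  0

Derivation:
Slide up:
col 0: [8, 8, 0, 32] -> [16, 32, 0, 0]
col 1: [0, 0, 0, 0] -> [0, 0, 0, 0]
col 2: [0, 2, 0, 2] -> [4, 0, 0, 0]
col 3: [0, 32, 16, 2] -> [32, 16, 2, 0]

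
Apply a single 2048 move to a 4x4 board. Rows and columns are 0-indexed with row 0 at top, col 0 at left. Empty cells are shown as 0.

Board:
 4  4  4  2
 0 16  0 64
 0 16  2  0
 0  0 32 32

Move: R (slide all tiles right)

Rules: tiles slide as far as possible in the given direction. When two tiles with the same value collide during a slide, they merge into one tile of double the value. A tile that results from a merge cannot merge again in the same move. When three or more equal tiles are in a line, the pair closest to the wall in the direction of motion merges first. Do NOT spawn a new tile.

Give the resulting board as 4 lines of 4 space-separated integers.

Slide right:
row 0: [4, 4, 4, 2] -> [0, 4, 8, 2]
row 1: [0, 16, 0, 64] -> [0, 0, 16, 64]
row 2: [0, 16, 2, 0] -> [0, 0, 16, 2]
row 3: [0, 0, 32, 32] -> [0, 0, 0, 64]

Answer:  0  4  8  2
 0  0 16 64
 0  0 16  2
 0  0  0 64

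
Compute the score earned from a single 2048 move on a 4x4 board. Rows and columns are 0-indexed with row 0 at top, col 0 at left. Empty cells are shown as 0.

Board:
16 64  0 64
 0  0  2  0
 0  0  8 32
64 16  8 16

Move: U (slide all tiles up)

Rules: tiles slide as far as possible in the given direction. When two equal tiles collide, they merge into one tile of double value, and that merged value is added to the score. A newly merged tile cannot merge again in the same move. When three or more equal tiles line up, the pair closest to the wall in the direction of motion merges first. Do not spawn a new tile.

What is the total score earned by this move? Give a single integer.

Answer: 16

Derivation:
Slide up:
col 0: [16, 0, 0, 64] -> [16, 64, 0, 0]  score +0 (running 0)
col 1: [64, 0, 0, 16] -> [64, 16, 0, 0]  score +0 (running 0)
col 2: [0, 2, 8, 8] -> [2, 16, 0, 0]  score +16 (running 16)
col 3: [64, 0, 32, 16] -> [64, 32, 16, 0]  score +0 (running 16)
Board after move:
16 64  2 64
64 16 16 32
 0  0  0 16
 0  0  0  0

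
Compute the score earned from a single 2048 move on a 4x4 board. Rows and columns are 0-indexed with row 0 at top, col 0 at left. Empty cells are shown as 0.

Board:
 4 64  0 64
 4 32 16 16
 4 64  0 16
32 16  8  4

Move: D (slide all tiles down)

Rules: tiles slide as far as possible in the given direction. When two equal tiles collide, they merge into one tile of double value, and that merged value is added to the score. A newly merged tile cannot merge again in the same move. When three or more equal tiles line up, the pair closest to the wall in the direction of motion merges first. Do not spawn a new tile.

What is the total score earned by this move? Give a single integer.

Slide down:
col 0: [4, 4, 4, 32] -> [0, 4, 8, 32]  score +8 (running 8)
col 1: [64, 32, 64, 16] -> [64, 32, 64, 16]  score +0 (running 8)
col 2: [0, 16, 0, 8] -> [0, 0, 16, 8]  score +0 (running 8)
col 3: [64, 16, 16, 4] -> [0, 64, 32, 4]  score +32 (running 40)
Board after move:
 0 64  0  0
 4 32  0 64
 8 64 16 32
32 16  8  4

Answer: 40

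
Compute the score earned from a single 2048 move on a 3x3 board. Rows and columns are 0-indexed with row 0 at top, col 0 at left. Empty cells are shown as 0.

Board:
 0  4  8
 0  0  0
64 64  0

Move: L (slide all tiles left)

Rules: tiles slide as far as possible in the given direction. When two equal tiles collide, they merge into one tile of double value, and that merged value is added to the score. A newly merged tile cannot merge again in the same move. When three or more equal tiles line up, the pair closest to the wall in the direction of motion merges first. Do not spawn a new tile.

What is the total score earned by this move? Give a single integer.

Slide left:
row 0: [0, 4, 8] -> [4, 8, 0]  score +0 (running 0)
row 1: [0, 0, 0] -> [0, 0, 0]  score +0 (running 0)
row 2: [64, 64, 0] -> [128, 0, 0]  score +128 (running 128)
Board after move:
  4   8   0
  0   0   0
128   0   0

Answer: 128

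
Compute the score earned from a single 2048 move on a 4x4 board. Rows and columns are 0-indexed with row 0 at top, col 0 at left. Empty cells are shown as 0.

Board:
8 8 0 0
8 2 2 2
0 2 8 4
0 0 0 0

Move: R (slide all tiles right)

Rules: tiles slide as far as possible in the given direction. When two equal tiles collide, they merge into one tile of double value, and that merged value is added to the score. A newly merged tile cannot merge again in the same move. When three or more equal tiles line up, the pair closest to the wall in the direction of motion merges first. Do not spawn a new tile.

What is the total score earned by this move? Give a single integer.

Answer: 20

Derivation:
Slide right:
row 0: [8, 8, 0, 0] -> [0, 0, 0, 16]  score +16 (running 16)
row 1: [8, 2, 2, 2] -> [0, 8, 2, 4]  score +4 (running 20)
row 2: [0, 2, 8, 4] -> [0, 2, 8, 4]  score +0 (running 20)
row 3: [0, 0, 0, 0] -> [0, 0, 0, 0]  score +0 (running 20)
Board after move:
 0  0  0 16
 0  8  2  4
 0  2  8  4
 0  0  0  0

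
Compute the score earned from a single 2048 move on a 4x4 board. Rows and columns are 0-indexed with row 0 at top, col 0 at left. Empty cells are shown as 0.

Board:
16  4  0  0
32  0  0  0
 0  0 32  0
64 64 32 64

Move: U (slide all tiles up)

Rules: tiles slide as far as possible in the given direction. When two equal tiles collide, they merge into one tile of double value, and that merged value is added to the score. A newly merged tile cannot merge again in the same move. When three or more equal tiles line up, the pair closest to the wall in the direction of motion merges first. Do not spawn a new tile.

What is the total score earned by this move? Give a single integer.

Answer: 64

Derivation:
Slide up:
col 0: [16, 32, 0, 64] -> [16, 32, 64, 0]  score +0 (running 0)
col 1: [4, 0, 0, 64] -> [4, 64, 0, 0]  score +0 (running 0)
col 2: [0, 0, 32, 32] -> [64, 0, 0, 0]  score +64 (running 64)
col 3: [0, 0, 0, 64] -> [64, 0, 0, 0]  score +0 (running 64)
Board after move:
16  4 64 64
32 64  0  0
64  0  0  0
 0  0  0  0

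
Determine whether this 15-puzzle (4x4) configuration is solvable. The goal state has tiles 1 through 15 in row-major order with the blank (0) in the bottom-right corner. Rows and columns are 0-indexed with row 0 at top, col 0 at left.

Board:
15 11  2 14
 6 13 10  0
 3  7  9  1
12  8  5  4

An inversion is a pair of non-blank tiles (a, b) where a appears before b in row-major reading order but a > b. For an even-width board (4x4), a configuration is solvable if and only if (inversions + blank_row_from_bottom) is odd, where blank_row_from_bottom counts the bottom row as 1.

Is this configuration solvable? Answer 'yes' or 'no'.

Answer: yes

Derivation:
Inversions: 70
Blank is in row 1 (0-indexed from top), which is row 3 counting from the bottom (bottom = 1).
70 + 3 = 73, which is odd, so the puzzle is solvable.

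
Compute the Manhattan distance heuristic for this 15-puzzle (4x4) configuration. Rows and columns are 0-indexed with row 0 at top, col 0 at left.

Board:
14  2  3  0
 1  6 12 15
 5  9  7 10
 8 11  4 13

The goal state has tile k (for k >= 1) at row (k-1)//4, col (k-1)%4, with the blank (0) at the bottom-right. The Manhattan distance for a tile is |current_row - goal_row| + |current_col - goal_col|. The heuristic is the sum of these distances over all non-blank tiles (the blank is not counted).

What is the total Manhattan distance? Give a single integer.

Answer: 29

Derivation:
Tile 14: (0,0)->(3,1) = 4
Tile 2: (0,1)->(0,1) = 0
Tile 3: (0,2)->(0,2) = 0
Tile 1: (1,0)->(0,0) = 1
Tile 6: (1,1)->(1,1) = 0
Tile 12: (1,2)->(2,3) = 2
Tile 15: (1,3)->(3,2) = 3
Tile 5: (2,0)->(1,0) = 1
Tile 9: (2,1)->(2,0) = 1
Tile 7: (2,2)->(1,2) = 1
Tile 10: (2,3)->(2,1) = 2
Tile 8: (3,0)->(1,3) = 5
Tile 11: (3,1)->(2,2) = 2
Tile 4: (3,2)->(0,3) = 4
Tile 13: (3,3)->(3,0) = 3
Sum: 4 + 0 + 0 + 1 + 0 + 2 + 3 + 1 + 1 + 1 + 2 + 5 + 2 + 4 + 3 = 29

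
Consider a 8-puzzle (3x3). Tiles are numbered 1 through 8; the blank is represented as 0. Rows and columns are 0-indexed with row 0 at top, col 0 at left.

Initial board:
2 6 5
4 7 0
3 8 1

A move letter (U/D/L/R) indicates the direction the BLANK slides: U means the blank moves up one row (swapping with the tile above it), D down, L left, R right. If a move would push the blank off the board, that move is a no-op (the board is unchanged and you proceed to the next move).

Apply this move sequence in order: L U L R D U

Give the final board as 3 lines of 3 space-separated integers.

Answer: 2 0 5
4 6 7
3 8 1

Derivation:
After move 1 (L):
2 6 5
4 0 7
3 8 1

After move 2 (U):
2 0 5
4 6 7
3 8 1

After move 3 (L):
0 2 5
4 6 7
3 8 1

After move 4 (R):
2 0 5
4 6 7
3 8 1

After move 5 (D):
2 6 5
4 0 7
3 8 1

After move 6 (U):
2 0 5
4 6 7
3 8 1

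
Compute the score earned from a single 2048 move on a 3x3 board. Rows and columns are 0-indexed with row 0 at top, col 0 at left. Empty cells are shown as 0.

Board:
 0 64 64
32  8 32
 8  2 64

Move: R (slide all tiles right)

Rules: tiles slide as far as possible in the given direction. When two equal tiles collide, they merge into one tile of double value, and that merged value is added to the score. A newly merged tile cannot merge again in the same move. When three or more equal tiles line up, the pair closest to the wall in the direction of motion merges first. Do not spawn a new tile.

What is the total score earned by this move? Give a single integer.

Slide right:
row 0: [0, 64, 64] -> [0, 0, 128]  score +128 (running 128)
row 1: [32, 8, 32] -> [32, 8, 32]  score +0 (running 128)
row 2: [8, 2, 64] -> [8, 2, 64]  score +0 (running 128)
Board after move:
  0   0 128
 32   8  32
  8   2  64

Answer: 128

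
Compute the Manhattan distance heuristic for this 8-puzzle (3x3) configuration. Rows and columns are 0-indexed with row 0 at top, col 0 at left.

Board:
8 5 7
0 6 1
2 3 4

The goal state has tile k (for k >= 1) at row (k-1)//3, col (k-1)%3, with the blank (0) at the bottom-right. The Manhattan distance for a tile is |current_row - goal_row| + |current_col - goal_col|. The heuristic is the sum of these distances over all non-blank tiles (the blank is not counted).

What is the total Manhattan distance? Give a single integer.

Answer: 21

Derivation:
Tile 8: (0,0)->(2,1) = 3
Tile 5: (0,1)->(1,1) = 1
Tile 7: (0,2)->(2,0) = 4
Tile 6: (1,1)->(1,2) = 1
Tile 1: (1,2)->(0,0) = 3
Tile 2: (2,0)->(0,1) = 3
Tile 3: (2,1)->(0,2) = 3
Tile 4: (2,2)->(1,0) = 3
Sum: 3 + 1 + 4 + 1 + 3 + 3 + 3 + 3 = 21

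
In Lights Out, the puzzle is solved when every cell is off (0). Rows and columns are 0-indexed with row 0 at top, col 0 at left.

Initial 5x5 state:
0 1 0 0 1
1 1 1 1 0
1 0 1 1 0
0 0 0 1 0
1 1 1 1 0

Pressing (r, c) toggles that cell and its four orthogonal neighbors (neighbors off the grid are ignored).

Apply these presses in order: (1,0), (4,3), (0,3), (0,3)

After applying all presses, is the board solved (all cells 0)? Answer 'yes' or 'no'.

After press 1 at (1,0):
1 1 0 0 1
0 0 1 1 0
0 0 1 1 0
0 0 0 1 0
1 1 1 1 0

After press 2 at (4,3):
1 1 0 0 1
0 0 1 1 0
0 0 1 1 0
0 0 0 0 0
1 1 0 0 1

After press 3 at (0,3):
1 1 1 1 0
0 0 1 0 0
0 0 1 1 0
0 0 0 0 0
1 1 0 0 1

After press 4 at (0,3):
1 1 0 0 1
0 0 1 1 0
0 0 1 1 0
0 0 0 0 0
1 1 0 0 1

Lights still on: 10

Answer: no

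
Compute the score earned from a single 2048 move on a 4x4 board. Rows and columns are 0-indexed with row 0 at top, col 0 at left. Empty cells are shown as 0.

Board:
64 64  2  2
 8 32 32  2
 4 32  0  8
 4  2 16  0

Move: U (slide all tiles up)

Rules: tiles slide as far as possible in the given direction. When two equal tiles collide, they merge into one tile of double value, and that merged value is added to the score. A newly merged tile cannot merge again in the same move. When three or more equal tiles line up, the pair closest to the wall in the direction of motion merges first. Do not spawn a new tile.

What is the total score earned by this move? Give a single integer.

Slide up:
col 0: [64, 8, 4, 4] -> [64, 8, 8, 0]  score +8 (running 8)
col 1: [64, 32, 32, 2] -> [64, 64, 2, 0]  score +64 (running 72)
col 2: [2, 32, 0, 16] -> [2, 32, 16, 0]  score +0 (running 72)
col 3: [2, 2, 8, 0] -> [4, 8, 0, 0]  score +4 (running 76)
Board after move:
64 64  2  4
 8 64 32  8
 8  2 16  0
 0  0  0  0

Answer: 76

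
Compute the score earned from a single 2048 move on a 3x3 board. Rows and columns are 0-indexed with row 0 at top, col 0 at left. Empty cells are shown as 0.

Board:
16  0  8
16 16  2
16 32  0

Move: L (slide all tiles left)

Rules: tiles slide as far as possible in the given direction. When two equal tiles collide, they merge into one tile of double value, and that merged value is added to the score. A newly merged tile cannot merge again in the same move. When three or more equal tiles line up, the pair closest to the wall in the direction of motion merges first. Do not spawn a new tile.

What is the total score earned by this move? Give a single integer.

Slide left:
row 0: [16, 0, 8] -> [16, 8, 0]  score +0 (running 0)
row 1: [16, 16, 2] -> [32, 2, 0]  score +32 (running 32)
row 2: [16, 32, 0] -> [16, 32, 0]  score +0 (running 32)
Board after move:
16  8  0
32  2  0
16 32  0

Answer: 32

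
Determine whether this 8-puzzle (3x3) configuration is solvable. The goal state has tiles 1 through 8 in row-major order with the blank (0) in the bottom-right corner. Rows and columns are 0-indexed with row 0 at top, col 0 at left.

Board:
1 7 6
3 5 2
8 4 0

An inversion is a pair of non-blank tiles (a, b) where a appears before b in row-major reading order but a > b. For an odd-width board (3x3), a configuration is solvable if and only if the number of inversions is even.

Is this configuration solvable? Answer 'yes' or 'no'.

Inversions (pairs i<j in row-major order where tile[i] > tile[j] > 0): 13
13 is odd, so the puzzle is not solvable.

Answer: no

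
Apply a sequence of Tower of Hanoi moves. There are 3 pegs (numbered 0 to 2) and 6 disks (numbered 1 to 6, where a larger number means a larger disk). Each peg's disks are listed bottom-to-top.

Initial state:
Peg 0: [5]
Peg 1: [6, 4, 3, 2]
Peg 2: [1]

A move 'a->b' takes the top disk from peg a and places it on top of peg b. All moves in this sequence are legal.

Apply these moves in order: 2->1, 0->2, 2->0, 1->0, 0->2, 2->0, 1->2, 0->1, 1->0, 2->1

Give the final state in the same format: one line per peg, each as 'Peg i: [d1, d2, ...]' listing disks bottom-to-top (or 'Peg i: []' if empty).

Answer: Peg 0: [5, 1]
Peg 1: [6, 4, 3, 2]
Peg 2: []

Derivation:
After move 1 (2->1):
Peg 0: [5]
Peg 1: [6, 4, 3, 2, 1]
Peg 2: []

After move 2 (0->2):
Peg 0: []
Peg 1: [6, 4, 3, 2, 1]
Peg 2: [5]

After move 3 (2->0):
Peg 0: [5]
Peg 1: [6, 4, 3, 2, 1]
Peg 2: []

After move 4 (1->0):
Peg 0: [5, 1]
Peg 1: [6, 4, 3, 2]
Peg 2: []

After move 5 (0->2):
Peg 0: [5]
Peg 1: [6, 4, 3, 2]
Peg 2: [1]

After move 6 (2->0):
Peg 0: [5, 1]
Peg 1: [6, 4, 3, 2]
Peg 2: []

After move 7 (1->2):
Peg 0: [5, 1]
Peg 1: [6, 4, 3]
Peg 2: [2]

After move 8 (0->1):
Peg 0: [5]
Peg 1: [6, 4, 3, 1]
Peg 2: [2]

After move 9 (1->0):
Peg 0: [5, 1]
Peg 1: [6, 4, 3]
Peg 2: [2]

After move 10 (2->1):
Peg 0: [5, 1]
Peg 1: [6, 4, 3, 2]
Peg 2: []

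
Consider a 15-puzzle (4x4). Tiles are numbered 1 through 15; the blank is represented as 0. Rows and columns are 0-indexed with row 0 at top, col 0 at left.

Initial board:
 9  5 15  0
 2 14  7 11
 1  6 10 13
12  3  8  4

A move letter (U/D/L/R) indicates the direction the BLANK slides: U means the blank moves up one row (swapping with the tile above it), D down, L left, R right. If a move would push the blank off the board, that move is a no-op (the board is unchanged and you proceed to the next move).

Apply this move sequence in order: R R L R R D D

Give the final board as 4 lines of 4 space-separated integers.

After move 1 (R):
 9  5 15  0
 2 14  7 11
 1  6 10 13
12  3  8  4

After move 2 (R):
 9  5 15  0
 2 14  7 11
 1  6 10 13
12  3  8  4

After move 3 (L):
 9  5  0 15
 2 14  7 11
 1  6 10 13
12  3  8  4

After move 4 (R):
 9  5 15  0
 2 14  7 11
 1  6 10 13
12  3  8  4

After move 5 (R):
 9  5 15  0
 2 14  7 11
 1  6 10 13
12  3  8  4

After move 6 (D):
 9  5 15 11
 2 14  7  0
 1  6 10 13
12  3  8  4

After move 7 (D):
 9  5 15 11
 2 14  7 13
 1  6 10  0
12  3  8  4

Answer:  9  5 15 11
 2 14  7 13
 1  6 10  0
12  3  8  4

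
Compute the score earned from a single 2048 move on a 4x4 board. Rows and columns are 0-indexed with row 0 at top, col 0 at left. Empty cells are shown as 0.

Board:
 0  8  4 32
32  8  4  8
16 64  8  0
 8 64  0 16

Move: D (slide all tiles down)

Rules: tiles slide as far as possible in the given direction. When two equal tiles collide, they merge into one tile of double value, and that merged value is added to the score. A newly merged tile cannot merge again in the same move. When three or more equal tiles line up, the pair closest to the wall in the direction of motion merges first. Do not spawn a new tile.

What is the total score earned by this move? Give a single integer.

Answer: 152

Derivation:
Slide down:
col 0: [0, 32, 16, 8] -> [0, 32, 16, 8]  score +0 (running 0)
col 1: [8, 8, 64, 64] -> [0, 0, 16, 128]  score +144 (running 144)
col 2: [4, 4, 8, 0] -> [0, 0, 8, 8]  score +8 (running 152)
col 3: [32, 8, 0, 16] -> [0, 32, 8, 16]  score +0 (running 152)
Board after move:
  0   0   0   0
 32   0   0  32
 16  16   8   8
  8 128   8  16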